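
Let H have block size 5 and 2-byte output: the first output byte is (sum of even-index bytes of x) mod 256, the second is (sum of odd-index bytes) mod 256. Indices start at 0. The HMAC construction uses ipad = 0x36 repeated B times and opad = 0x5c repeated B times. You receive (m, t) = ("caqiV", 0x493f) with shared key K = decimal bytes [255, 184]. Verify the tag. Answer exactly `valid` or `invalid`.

Key decimal bytes [255, 184] = ff b8 is 2 bytes ≤ B = 5; zero-pad to 5 bytes: K' = ff b8 00 00 00.
K' ⊕ ipad = c9 8e 36 36 36; K' ⊕ opad = a3 e4 5c 5c 5c.
Inner hash: even-index sum = 511 mod 256 = 255; odd-index sum = 494 mod 256 = 238 → ff ee.
Outer hash (recomputed tag): even-index sum = 585 mod 256 = 73; odd-index sum = 575 mod 256 = 63 → 49 3f.
Recomputed tag = 493f; claimed = 493f → match.

valid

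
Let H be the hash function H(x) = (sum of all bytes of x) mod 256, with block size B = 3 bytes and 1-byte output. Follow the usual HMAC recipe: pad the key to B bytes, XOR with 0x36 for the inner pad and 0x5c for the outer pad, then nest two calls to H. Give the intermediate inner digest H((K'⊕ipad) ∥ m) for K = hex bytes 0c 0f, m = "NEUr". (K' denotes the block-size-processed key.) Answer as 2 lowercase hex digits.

Key hex bytes 0c 0f is 2 bytes ≤ B = 3; zero-pad to 3 bytes: K' = 0c 0f 00.
K' ⊕ ipad = 3a 39 36.
Inner input = 3a 39 36 ∥ 4e 45 55 72.
Inner hash: sum = 58+57+54+78+69+85+114 = 515; mod 256 = 3 → 03.

03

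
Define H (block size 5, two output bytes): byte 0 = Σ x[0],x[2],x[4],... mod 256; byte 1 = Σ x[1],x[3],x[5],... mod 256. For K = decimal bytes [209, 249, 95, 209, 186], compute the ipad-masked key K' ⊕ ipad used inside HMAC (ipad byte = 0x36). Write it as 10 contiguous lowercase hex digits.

e7cf69e78c

Key decimal bytes [209, 249, 95, 209, 186] = d1 f9 5f d1 ba is exactly B = 5 bytes: K' = d1 f9 5f d1 ba.
XOR each byte with 0x36: d1⊕36=e7, f9⊕36=cf, 5f⊕36=69, d1⊕36=e7, ba⊕36=8c.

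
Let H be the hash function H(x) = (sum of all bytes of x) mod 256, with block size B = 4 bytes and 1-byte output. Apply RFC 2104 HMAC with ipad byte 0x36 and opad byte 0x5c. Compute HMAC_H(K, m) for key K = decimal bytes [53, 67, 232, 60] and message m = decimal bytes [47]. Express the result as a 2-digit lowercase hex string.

Key decimal bytes [53, 67, 232, 60] = 35 43 e8 3c is exactly B = 4 bytes: K' = 35 43 e8 3c.
K' ⊕ ipad = 03 75 de 0a.  K' ⊕ opad = 69 1f b4 60.
Inner input = (K'⊕ipad) ∥ m = 03 75 de 0a ∥ 2f.
Inner hash: sum = 3+117+222+10+47 = 399; mod 256 = 143 → 8f.
Outer input = (K'⊕opad) ∥ inner = 69 1f b4 60 ∥ 8f.
Outer hash (tag): sum = 105+31+180+96+143 = 555; mod 256 = 43 → 2b.

2b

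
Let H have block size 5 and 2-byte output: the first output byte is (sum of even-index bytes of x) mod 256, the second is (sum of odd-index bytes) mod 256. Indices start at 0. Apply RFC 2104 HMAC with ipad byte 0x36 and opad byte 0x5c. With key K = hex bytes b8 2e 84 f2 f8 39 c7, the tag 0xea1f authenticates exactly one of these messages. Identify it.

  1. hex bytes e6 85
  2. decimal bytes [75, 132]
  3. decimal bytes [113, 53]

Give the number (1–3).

1

Key hex bytes b8 2e 84 f2 f8 39 c7 is 7 bytes > B = 5, so hash it first: H(key) = fb 59, then zero-pad to 5 bytes: K' = fb 59 00 00 00.
K' ⊕ ipad = cd 6f 36 36 36; K' ⊕ opad = a7 05 5c 5c 5c.
m1: inner = H(cd 6f 36 36 36 e6 85) = be 8b; tag = H(a7 05 5c 5c 5c be 8b) = ea1f ← matches
m2: inner = H(cd 6f 36 36 36 4b 84) = bd f0; tag = H(a7 05 5c 5c 5c bd f0) = 4f1e
m3: inner = H(cd 6f 36 36 36 71 35) = 6e 16; tag = H(a7 05 5c 5c 5c 6e 16) = 75cf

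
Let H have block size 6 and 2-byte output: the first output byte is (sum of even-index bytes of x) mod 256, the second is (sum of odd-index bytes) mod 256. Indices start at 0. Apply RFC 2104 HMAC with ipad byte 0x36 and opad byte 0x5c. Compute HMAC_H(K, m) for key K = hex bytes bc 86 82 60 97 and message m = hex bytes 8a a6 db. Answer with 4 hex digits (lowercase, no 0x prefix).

cd54

Key hex bytes bc 86 82 60 97 is 5 bytes ≤ B = 6; zero-pad to 6 bytes: K' = bc 86 82 60 97 00.
K' ⊕ ipad = 8a b0 b4 56 a1 36.  K' ⊕ opad = e0 da de 3c cb 5c.
Inner input = (K'⊕ipad) ∥ m = 8a b0 b4 56 a1 36 ∥ 8a a6 db.
Inner hash: even-index sum = 836 mod 256 = 68; odd-index sum = 482 mod 256 = 226 → 44 e2.
Outer input = (K'⊕opad) ∥ inner = e0 da de 3c cb 5c ∥ 44 e2.
Outer hash (tag): even-index sum = 717 mod 256 = 205; odd-index sum = 596 mod 256 = 84 → cd 54.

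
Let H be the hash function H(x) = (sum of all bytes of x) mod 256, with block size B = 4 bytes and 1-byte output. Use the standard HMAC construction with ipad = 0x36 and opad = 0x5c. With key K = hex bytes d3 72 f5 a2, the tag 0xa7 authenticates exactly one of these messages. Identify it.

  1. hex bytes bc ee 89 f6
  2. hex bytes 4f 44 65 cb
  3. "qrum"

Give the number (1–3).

2

Key hex bytes d3 72 f5 a2 is exactly B = 4 bytes: K' = d3 72 f5 a2.
K' ⊕ ipad = e5 44 c3 94; K' ⊕ opad = 8f 2e a9 fe.
m1: inner = H(e5 44 c3 94 bc ee 89 f6) = a9; tag = H(8f 2e a9 fe a9) = 0d
m2: inner = H(e5 44 c3 94 4f 44 65 cb) = 43; tag = H(8f 2e a9 fe 43) = a7 ← matches
m3: inner = H(e5 44 c3 94 71 72 75 6d) = 45; tag = H(8f 2e a9 fe 45) = a9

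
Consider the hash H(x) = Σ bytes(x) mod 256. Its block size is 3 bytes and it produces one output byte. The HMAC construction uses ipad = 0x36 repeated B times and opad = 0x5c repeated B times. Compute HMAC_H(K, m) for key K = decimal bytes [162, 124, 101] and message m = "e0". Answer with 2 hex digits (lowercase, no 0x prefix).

1d

Key decimal bytes [162, 124, 101] = a2 7c 65 is exactly B = 3 bytes: K' = a2 7c 65.
K' ⊕ ipad = 94 4a 53.  K' ⊕ opad = fe 20 39.
Inner input = (K'⊕ipad) ∥ m = 94 4a 53 ∥ 65 30.
Inner hash: sum = 148+74+83+101+48 = 454; mod 256 = 198 → c6.
Outer input = (K'⊕opad) ∥ inner = fe 20 39 ∥ c6.
Outer hash (tag): sum = 254+32+57+198 = 541; mod 256 = 29 → 1d.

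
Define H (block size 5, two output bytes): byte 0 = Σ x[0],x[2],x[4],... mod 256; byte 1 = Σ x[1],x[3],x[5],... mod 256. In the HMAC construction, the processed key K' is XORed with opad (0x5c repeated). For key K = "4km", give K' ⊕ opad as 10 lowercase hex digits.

6837315c5c

Key "4km" = 34 6b 6d is 3 bytes ≤ B = 5; zero-pad to 5 bytes: K' = 34 6b 6d 00 00.
XOR each byte with 0x5c: 34⊕5c=68, 6b⊕5c=37, 6d⊕5c=31, 00⊕5c=5c, 00⊕5c=5c.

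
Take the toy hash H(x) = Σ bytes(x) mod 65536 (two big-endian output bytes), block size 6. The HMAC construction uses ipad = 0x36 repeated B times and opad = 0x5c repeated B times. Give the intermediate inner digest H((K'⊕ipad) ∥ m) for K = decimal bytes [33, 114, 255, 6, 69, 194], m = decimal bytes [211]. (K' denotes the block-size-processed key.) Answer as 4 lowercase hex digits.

038e

Key decimal bytes [33, 114, 255, 6, 69, 194] = 21 72 ff 06 45 c2 is exactly B = 6 bytes: K' = 21 72 ff 06 45 c2.
K' ⊕ ipad = 17 44 c9 30 73 f4.
Inner input = 17 44 c9 30 73 f4 ∥ d3.
Inner hash: sum = 23+68+201+48+115+244+211 = 910 → 03 8e.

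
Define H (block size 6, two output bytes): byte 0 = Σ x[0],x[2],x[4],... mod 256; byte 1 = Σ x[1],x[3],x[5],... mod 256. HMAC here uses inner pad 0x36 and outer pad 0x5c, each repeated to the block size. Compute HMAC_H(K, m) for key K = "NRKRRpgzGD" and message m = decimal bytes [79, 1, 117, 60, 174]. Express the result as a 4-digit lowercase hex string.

Key "NRKRRpgzGD" = 4e 52 4b 52 52 70 67 7a 47 44 is 10 bytes > B = 6, so hash it first: H(key) = 99 d2, then zero-pad to 6 bytes: K' = 99 d2 00 00 00 00.
K' ⊕ ipad = af e4 36 36 36 36.  K' ⊕ opad = c5 8e 5c 5c 5c 5c.
Inner input = (K'⊕ipad) ∥ m = af e4 36 36 36 36 ∥ 4f 01 75 3c ae.
Inner hash: even-index sum = 653 mod 256 = 141; odd-index sum = 397 mod 256 = 141 → 8d 8d.
Outer input = (K'⊕opad) ∥ inner = c5 8e 5c 5c 5c 5c ∥ 8d 8d.
Outer hash (tag): even-index sum = 522 mod 256 = 10; odd-index sum = 467 mod 256 = 211 → 0a d3.

0ad3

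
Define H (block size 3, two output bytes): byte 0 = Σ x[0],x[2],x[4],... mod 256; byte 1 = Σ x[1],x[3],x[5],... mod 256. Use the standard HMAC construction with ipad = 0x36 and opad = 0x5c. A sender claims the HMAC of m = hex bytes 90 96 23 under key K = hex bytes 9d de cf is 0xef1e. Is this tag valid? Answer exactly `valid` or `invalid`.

invalid

Key hex bytes 9d de cf is exactly B = 3 bytes: K' = 9d de cf.
K' ⊕ ipad = ab e8 f9; K' ⊕ opad = c1 82 93.
Inner hash: even-index sum = 570 mod 256 = 58; odd-index sum = 411 mod 256 = 155 → 3a 9b.
Outer hash (recomputed tag): even-index sum = 495 mod 256 = 239; odd-index sum = 188 mod 256 = 188 → ef bc.
Recomputed tag = efbc; claimed = ef1e → mismatch.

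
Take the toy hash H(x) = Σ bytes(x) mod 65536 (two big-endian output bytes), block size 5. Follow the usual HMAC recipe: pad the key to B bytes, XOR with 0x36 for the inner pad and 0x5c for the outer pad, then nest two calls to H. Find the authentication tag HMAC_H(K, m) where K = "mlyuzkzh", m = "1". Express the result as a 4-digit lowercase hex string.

0306

Key "mlyuzkzh" = 6d 6c 79 75 7a 6b 7a 68 is 8 bytes > B = 5, so hash it first: H(key) = 03 8e, then zero-pad to 5 bytes: K' = 03 8e 00 00 00.
K' ⊕ ipad = 35 b8 36 36 36.  K' ⊕ opad = 5f d2 5c 5c 5c.
Inner input = (K'⊕ipad) ∥ m = 35 b8 36 36 36 ∥ 31.
Inner hash: sum = 53+184+54+54+54+49 = 448 → 01 c0.
Outer input = (K'⊕opad) ∥ inner = 5f d2 5c 5c 5c ∥ 01 c0.
Outer hash (tag): sum = 95+210+92+92+92+1+192 = 774 → 03 06.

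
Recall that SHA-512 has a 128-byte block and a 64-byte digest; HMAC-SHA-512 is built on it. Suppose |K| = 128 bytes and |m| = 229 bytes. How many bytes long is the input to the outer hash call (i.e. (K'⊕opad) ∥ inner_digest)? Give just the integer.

Key is 128 ≤ 128 bytes, zero-padded: |K'| = 128.
Outer input = (K'⊕opad) ∥ H(inner) → 128 + 64 = 192 bytes.

192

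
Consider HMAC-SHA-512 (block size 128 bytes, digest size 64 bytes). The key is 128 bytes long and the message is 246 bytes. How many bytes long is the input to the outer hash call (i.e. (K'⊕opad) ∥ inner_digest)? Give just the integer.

192

Key is 128 ≤ 128 bytes, zero-padded: |K'| = 128.
Outer input = (K'⊕opad) ∥ H(inner) → 128 + 64 = 192 bytes.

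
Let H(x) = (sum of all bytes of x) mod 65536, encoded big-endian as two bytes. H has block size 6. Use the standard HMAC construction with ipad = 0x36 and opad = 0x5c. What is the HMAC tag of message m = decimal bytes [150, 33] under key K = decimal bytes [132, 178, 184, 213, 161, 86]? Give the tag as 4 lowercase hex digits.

Key decimal bytes [132, 178, 184, 213, 161, 86] = 84 b2 b8 d5 a1 56 is exactly B = 6 bytes: K' = 84 b2 b8 d5 a1 56.
K' ⊕ ipad = b2 84 8e e3 97 60.  K' ⊕ opad = d8 ee e4 89 fd 0a.
Inner input = (K'⊕ipad) ∥ m = b2 84 8e e3 97 60 ∥ 96 21.
Inner hash: sum = 178+132+142+227+151+96+150+33 = 1109 → 04 55.
Outer input = (K'⊕opad) ∥ inner = d8 ee e4 89 fd 0a ∥ 04 55.
Outer hash (tag): sum = 216+238+228+137+253+10+4+85 = 1171 → 04 93.

0493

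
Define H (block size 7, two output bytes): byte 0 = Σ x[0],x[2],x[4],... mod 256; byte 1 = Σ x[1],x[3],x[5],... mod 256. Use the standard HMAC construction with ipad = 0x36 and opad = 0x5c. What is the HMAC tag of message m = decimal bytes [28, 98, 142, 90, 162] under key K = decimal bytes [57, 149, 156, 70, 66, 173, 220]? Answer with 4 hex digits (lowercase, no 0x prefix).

bda7

Key decimal bytes [57, 149, 156, 70, 66, 173, 220] = 39 95 9c 46 42 ad dc is exactly B = 7 bytes: K' = 39 95 9c 46 42 ad dc.
K' ⊕ ipad = 0f a3 aa 70 74 9b ea.  K' ⊕ opad = 65 c9 c0 1a 1e f1 80.
Inner input = (K'⊕ipad) ∥ m = 0f a3 aa 70 74 9b ea ∥ 1c 62 8e 5a a2.
Inner hash: even-index sum = 723 mod 256 = 211; odd-index sum = 762 mod 256 = 250 → d3 fa.
Outer input = (K'⊕opad) ∥ inner = 65 c9 c0 1a 1e f1 80 ∥ d3 fa.
Outer hash (tag): even-index sum = 701 mod 256 = 189; odd-index sum = 679 mod 256 = 167 → bd a7.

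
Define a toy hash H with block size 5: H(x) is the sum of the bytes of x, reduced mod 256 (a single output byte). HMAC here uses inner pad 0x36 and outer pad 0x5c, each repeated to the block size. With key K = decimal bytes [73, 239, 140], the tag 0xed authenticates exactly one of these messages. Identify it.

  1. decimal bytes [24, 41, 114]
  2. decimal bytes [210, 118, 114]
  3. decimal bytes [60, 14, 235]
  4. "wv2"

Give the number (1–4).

4

Key decimal bytes [73, 239, 140] = 49 ef 8c is 3 bytes ≤ B = 5; zero-pad to 5 bytes: K' = 49 ef 8c 00 00.
K' ⊕ ipad = 7f d9 ba 36 36; K' ⊕ opad = 15 b3 d0 5c 5c.
m1: inner = H(7f d9 ba 36 36 18 29 72) = 31; tag = H(15 b3 d0 5c 5c 31) = 81
m2: inner = H(7f d9 ba 36 36 d2 76 72) = 38; tag = H(15 b3 d0 5c 5c 38) = 88
m3: inner = H(7f d9 ba 36 36 3c 0e eb) = b3; tag = H(15 b3 d0 5c 5c b3) = 03
m4: inner = H(7f d9 ba 36 36 77 76 32) = 9d; tag = H(15 b3 d0 5c 5c 9d) = ed ← matches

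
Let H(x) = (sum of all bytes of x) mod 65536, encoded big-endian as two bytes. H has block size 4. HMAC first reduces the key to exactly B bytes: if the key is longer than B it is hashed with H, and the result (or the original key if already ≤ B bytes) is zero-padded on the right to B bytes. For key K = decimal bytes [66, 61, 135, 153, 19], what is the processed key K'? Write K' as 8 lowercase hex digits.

01b20000

|K| = 5 > B = 4, so first hash the key.
H(K): sum = 66+61+135+153+19 = 434 → 01 b2.
Zero-pad H(K) = 01 b2 to 4 bytes: K' = 01 b2 00 00.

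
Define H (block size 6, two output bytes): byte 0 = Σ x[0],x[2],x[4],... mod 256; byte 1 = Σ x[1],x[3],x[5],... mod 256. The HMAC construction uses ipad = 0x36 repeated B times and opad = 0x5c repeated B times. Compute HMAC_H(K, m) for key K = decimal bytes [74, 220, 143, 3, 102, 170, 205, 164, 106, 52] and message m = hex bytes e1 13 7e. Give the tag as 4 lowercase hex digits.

edcb

Key decimal bytes [74, 220, 143, 3, 102, 170, 205, 164, 106, 52] = 4a dc 8f 03 66 aa cd a4 6a 34 is 10 bytes > B = 6, so hash it first: H(key) = 76 61, then zero-pad to 6 bytes: K' = 76 61 00 00 00 00.
K' ⊕ ipad = 40 57 36 36 36 36.  K' ⊕ opad = 2a 3d 5c 5c 5c 5c.
Inner input = (K'⊕ipad) ∥ m = 40 57 36 36 36 36 ∥ e1 13 7e.
Inner hash: even-index sum = 523 mod 256 = 11; odd-index sum = 214 mod 256 = 214 → 0b d6.
Outer input = (K'⊕opad) ∥ inner = 2a 3d 5c 5c 5c 5c ∥ 0b d6.
Outer hash (tag): even-index sum = 237 mod 256 = 237; odd-index sum = 459 mod 256 = 203 → ed cb.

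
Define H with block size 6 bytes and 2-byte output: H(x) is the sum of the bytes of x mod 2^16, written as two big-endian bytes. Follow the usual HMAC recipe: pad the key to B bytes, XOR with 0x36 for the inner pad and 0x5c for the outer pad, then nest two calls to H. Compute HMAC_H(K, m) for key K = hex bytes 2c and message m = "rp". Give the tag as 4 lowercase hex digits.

0248

Key hex bytes 2c is 1 byte ≤ B = 6; zero-pad to 6 bytes: K' = 2c 00 00 00 00 00.
K' ⊕ ipad = 1a 36 36 36 36 36.  K' ⊕ opad = 70 5c 5c 5c 5c 5c.
Inner input = (K'⊕ipad) ∥ m = 1a 36 36 36 36 36 ∥ 72 70.
Inner hash: sum = 26+54+54+54+54+54+114+112 = 522 → 02 0a.
Outer input = (K'⊕opad) ∥ inner = 70 5c 5c 5c 5c 5c ∥ 02 0a.
Outer hash (tag): sum = 112+92+92+92+92+92+2+10 = 584 → 02 48.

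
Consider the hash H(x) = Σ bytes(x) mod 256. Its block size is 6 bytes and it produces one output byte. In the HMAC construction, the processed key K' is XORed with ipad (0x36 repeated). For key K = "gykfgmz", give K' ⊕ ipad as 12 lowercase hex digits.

Key "gykfgmz" = 67 79 6b 66 67 6d 7a is 7 bytes > B = 6, so hash it first: H(key) = ff, then zero-pad to 6 bytes: K' = ff 00 00 00 00 00.
XOR each byte with 0x36: ff⊕36=c9, 00⊕36=36, 00⊕36=36, 00⊕36=36, 00⊕36=36, 00⊕36=36.

c93636363636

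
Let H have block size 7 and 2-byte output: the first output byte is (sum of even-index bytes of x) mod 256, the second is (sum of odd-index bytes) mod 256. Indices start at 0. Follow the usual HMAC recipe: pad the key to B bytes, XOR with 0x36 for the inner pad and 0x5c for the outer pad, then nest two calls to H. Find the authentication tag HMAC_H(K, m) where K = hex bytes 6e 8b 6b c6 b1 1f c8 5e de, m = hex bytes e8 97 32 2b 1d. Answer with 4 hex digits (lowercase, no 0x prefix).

Key hex bytes 6e 8b 6b c6 b1 1f c8 5e de is 9 bytes > B = 7, so hash it first: H(key) = 30 ce, then zero-pad to 7 bytes: K' = 30 ce 00 00 00 00 00.
K' ⊕ ipad = 06 f8 36 36 36 36 36.  K' ⊕ opad = 6c 92 5c 5c 5c 5c 5c.
Inner input = (K'⊕ipad) ∥ m = 06 f8 36 36 36 36 36 ∥ e8 97 32 2b 1d.
Inner hash: even-index sum = 362 mod 256 = 106; odd-index sum = 667 mod 256 = 155 → 6a 9b.
Outer input = (K'⊕opad) ∥ inner = 6c 92 5c 5c 5c 5c 5c ∥ 6a 9b.
Outer hash (tag): even-index sum = 539 mod 256 = 27; odd-index sum = 436 mod 256 = 180 → 1b b4.

1bb4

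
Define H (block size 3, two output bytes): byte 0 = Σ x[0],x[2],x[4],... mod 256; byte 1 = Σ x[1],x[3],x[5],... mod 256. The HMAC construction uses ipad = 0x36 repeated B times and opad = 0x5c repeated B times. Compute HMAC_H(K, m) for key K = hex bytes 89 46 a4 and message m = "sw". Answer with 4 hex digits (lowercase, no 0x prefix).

Key hex bytes 89 46 a4 is exactly B = 3 bytes: K' = 89 46 a4.
K' ⊕ ipad = bf 70 92.  K' ⊕ opad = d5 1a f8.
Inner input = (K'⊕ipad) ∥ m = bf 70 92 ∥ 73 77.
Inner hash: even-index sum = 456 mod 256 = 200; odd-index sum = 227 mod 256 = 227 → c8 e3.
Outer input = (K'⊕opad) ∥ inner = d5 1a f8 ∥ c8 e3.
Outer hash (tag): even-index sum = 688 mod 256 = 176; odd-index sum = 226 mod 256 = 226 → b0 e2.

b0e2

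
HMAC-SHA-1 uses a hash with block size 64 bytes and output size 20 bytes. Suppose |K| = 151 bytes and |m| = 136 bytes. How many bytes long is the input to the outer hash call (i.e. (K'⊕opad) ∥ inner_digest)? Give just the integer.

84

Key is 151 > 64 bytes, so it is hashed to 20 bytes then zero-padded to 64: |K'| = 64.
Outer input = (K'⊕opad) ∥ H(inner) → 64 + 20 = 84 bytes.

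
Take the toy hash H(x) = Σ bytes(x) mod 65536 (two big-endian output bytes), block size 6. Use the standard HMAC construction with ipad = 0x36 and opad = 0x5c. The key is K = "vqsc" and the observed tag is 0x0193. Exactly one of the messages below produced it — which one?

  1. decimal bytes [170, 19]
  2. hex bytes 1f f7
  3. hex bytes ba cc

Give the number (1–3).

Key "vqsc" = 76 71 73 63 is 4 bytes ≤ B = 6; zero-pad to 6 bytes: K' = 76 71 73 63 00 00.
K' ⊕ ipad = 40 47 45 55 36 36; K' ⊕ opad = 2a 2d 2f 3f 5c 5c.
m1: inner = H(40 47 45 55 36 36 aa 13) = 02 4a; tag = H(2a 2d 2f 3f 5c 5c 02 4a) = 01c9
m2: inner = H(40 47 45 55 36 36 1f f7) = 02 a3; tag = H(2a 2d 2f 3f 5c 5c 02 a3) = 0222
m3: inner = H(40 47 45 55 36 36 ba cc) = 03 13; tag = H(2a 2d 2f 3f 5c 5c 03 13) = 0193 ← matches

3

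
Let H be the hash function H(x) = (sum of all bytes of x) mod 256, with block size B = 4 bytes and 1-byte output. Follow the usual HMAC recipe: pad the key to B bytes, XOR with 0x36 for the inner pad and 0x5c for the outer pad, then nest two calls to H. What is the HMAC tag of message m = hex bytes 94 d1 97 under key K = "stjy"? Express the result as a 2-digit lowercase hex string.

e0

Key "stjy" = 73 74 6a 79 is exactly B = 4 bytes: K' = 73 74 6a 79.
K' ⊕ ipad = 45 42 5c 4f.  K' ⊕ opad = 2f 28 36 25.
Inner input = (K'⊕ipad) ∥ m = 45 42 5c 4f ∥ 94 d1 97.
Inner hash: sum = 69+66+92+79+148+209+151 = 814; mod 256 = 46 → 2e.
Outer input = (K'⊕opad) ∥ inner = 2f 28 36 25 ∥ 2e.
Outer hash (tag): sum = 47+40+54+37+46 = 224 → e0.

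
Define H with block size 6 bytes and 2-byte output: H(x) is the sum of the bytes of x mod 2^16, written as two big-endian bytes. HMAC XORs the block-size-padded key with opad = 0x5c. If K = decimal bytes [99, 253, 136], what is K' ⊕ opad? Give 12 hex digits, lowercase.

Key decimal bytes [99, 253, 136] = 63 fd 88 is 3 bytes ≤ B = 6; zero-pad to 6 bytes: K' = 63 fd 88 00 00 00.
XOR each byte with 0x5c: 63⊕5c=3f, fd⊕5c=a1, 88⊕5c=d4, 00⊕5c=5c, 00⊕5c=5c, 00⊕5c=5c.

3fa1d45c5c5c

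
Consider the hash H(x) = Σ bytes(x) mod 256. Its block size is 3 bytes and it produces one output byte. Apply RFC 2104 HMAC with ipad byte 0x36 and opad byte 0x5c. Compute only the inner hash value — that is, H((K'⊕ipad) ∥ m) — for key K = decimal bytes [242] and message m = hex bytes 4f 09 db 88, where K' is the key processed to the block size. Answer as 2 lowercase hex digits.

eb

Key decimal bytes [242] = f2 is 1 byte ≤ B = 3; zero-pad to 3 bytes: K' = f2 00 00.
K' ⊕ ipad = c4 36 36.
Inner input = c4 36 36 ∥ 4f 09 db 88.
Inner hash: sum = 196+54+54+79+9+219+136 = 747; mod 256 = 235 → eb.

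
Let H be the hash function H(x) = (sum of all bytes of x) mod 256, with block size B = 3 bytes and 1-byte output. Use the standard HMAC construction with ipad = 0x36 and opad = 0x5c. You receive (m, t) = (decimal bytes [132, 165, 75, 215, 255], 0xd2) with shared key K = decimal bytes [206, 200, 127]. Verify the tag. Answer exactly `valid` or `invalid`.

valid

Key decimal bytes [206, 200, 127] = ce c8 7f is exactly B = 3 bytes: K' = ce c8 7f.
K' ⊕ ipad = f8 fe 49; K' ⊕ opad = 92 94 23.
Inner hash: sum = 248+254+73+132+165+75+215+255 = 1417; mod 256 = 137 → 89.
Outer hash (recomputed tag): sum = 146+148+35+137 = 466; mod 256 = 210 → d2.
Recomputed tag = d2; claimed = d2 → match.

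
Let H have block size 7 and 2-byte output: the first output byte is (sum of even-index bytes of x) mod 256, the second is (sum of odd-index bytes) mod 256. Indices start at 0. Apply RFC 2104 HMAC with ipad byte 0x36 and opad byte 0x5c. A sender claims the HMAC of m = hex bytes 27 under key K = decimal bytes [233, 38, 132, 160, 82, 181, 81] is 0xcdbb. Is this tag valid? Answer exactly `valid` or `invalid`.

invalid

Key decimal bytes [233, 38, 132, 160, 82, 181, 81] = e9 26 84 a0 52 b5 51 is exactly B = 7 bytes: K' = e9 26 84 a0 52 b5 51.
K' ⊕ ipad = df 10 b2 96 64 83 67; K' ⊕ opad = b5 7a d8 fc 0e e9 0d.
Inner hash: even-index sum = 604 mod 256 = 92; odd-index sum = 336 mod 256 = 80 → 5c 50.
Outer hash (recomputed tag): even-index sum = 504 mod 256 = 248; odd-index sum = 699 mod 256 = 187 → f8 bb.
Recomputed tag = f8bb; claimed = cdbb → mismatch.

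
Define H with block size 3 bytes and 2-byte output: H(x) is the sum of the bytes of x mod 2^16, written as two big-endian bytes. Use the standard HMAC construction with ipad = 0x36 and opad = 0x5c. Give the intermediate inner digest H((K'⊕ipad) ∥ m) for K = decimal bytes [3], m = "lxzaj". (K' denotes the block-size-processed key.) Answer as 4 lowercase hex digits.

Key decimal bytes [3] = 03 is 1 byte ≤ B = 3; zero-pad to 3 bytes: K' = 03 00 00.
K' ⊕ ipad = 35 36 36.
Inner input = 35 36 36 ∥ 6c 78 7a 61 6a.
Inner hash: sum = 53+54+54+108+120+122+97+106 = 714 → 02 ca.

02ca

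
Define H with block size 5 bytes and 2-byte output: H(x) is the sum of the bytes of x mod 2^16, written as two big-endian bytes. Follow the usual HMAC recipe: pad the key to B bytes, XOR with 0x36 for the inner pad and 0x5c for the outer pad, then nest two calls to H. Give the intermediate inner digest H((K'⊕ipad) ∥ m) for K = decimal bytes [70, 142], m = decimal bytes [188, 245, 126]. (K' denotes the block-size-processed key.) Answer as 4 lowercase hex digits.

Key decimal bytes [70, 142] = 46 8e is 2 bytes ≤ B = 5; zero-pad to 5 bytes: K' = 46 8e 00 00 00.
K' ⊕ ipad = 70 b8 36 36 36.
Inner input = 70 b8 36 36 36 ∥ bc f5 7e.
Inner hash: sum = 112+184+54+54+54+188+245+126 = 1017 → 03 f9.

03f9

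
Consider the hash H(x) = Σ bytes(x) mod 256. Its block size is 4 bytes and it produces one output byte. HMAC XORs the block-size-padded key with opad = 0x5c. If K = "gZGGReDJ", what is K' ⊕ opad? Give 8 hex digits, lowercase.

c85c5c5c

Key "gZGGReDJ" = 67 5a 47 47 52 65 44 4a is 8 bytes > B = 4, so hash it first: H(key) = 94, then zero-pad to 4 bytes: K' = 94 00 00 00.
XOR each byte with 0x5c: 94⊕5c=c8, 00⊕5c=5c, 00⊕5c=5c, 00⊕5c=5c.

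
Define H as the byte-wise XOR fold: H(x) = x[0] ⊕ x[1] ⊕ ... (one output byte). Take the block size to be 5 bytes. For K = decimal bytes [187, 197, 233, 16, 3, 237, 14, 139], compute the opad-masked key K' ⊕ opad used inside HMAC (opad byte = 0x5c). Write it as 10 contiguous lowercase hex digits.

Key decimal bytes [187, 197, 233, 16, 3, 237, 14, 139] = bb c5 e9 10 03 ed 0e 8b is 8 bytes > B = 5, so hash it first: H(key) = ec, then zero-pad to 5 bytes: K' = ec 00 00 00 00.
XOR each byte with 0x5c: ec⊕5c=b0, 00⊕5c=5c, 00⊕5c=5c, 00⊕5c=5c, 00⊕5c=5c.

b05c5c5c5c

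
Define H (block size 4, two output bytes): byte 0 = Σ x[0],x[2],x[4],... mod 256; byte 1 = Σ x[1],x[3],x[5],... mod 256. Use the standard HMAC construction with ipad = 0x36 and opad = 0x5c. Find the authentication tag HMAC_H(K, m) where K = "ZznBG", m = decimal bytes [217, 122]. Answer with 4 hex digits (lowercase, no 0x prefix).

Key "ZznBG" = 5a 7a 6e 42 47 is 5 bytes > B = 4, so hash it first: H(key) = 0f bc, then zero-pad to 4 bytes: K' = 0f bc 00 00.
K' ⊕ ipad = 39 8a 36 36.  K' ⊕ opad = 53 e0 5c 5c.
Inner input = (K'⊕ipad) ∥ m = 39 8a 36 36 ∥ d9 7a.
Inner hash: even-index sum = 328 mod 256 = 72; odd-index sum = 314 mod 256 = 58 → 48 3a.
Outer input = (K'⊕opad) ∥ inner = 53 e0 5c 5c ∥ 48 3a.
Outer hash (tag): even-index sum = 247 mod 256 = 247; odd-index sum = 374 mod 256 = 118 → f7 76.

f776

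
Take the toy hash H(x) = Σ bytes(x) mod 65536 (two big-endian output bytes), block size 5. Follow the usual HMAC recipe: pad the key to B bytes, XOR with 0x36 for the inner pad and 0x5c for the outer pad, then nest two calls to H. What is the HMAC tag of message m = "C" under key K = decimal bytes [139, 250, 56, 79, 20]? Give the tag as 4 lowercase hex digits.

Key decimal bytes [139, 250, 56, 79, 20] = 8b fa 38 4f 14 is exactly B = 5 bytes: K' = 8b fa 38 4f 14.
K' ⊕ ipad = bd cc 0e 79 22.  K' ⊕ opad = d7 a6 64 13 48.
Inner input = (K'⊕ipad) ∥ m = bd cc 0e 79 22 ∥ 43.
Inner hash: sum = 189+204+14+121+34+67 = 629 → 02 75.
Outer input = (K'⊕opad) ∥ inner = d7 a6 64 13 48 ∥ 02 75.
Outer hash (tag): sum = 215+166+100+19+72+2+117 = 691 → 02 b3.

02b3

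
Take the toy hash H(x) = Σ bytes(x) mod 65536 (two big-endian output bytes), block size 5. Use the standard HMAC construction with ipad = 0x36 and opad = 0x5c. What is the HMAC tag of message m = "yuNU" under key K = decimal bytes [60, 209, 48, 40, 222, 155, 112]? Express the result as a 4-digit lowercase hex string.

Key decimal bytes [60, 209, 48, 40, 222, 155, 112] = 3c d1 30 28 de 9b 70 is 7 bytes > B = 5, so hash it first: H(key) = 03 4e, then zero-pad to 5 bytes: K' = 03 4e 00 00 00.
K' ⊕ ipad = 35 78 36 36 36.  K' ⊕ opad = 5f 12 5c 5c 5c.
Inner input = (K'⊕ipad) ∥ m = 35 78 36 36 36 ∥ 79 75 4e 55.
Inner hash: sum = 53+120+54+54+54+121+117+78+85 = 736 → 02 e0.
Outer input = (K'⊕opad) ∥ inner = 5f 12 5c 5c 5c ∥ 02 e0.
Outer hash (tag): sum = 95+18+92+92+92+2+224 = 615 → 02 67.

0267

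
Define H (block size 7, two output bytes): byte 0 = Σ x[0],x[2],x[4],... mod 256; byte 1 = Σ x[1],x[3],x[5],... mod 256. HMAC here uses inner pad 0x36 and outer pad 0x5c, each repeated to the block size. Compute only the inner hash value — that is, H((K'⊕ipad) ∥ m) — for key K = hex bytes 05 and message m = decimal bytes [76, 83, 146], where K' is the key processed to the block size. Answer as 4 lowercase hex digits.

2880

Key hex bytes 05 is 1 byte ≤ B = 7; zero-pad to 7 bytes: K' = 05 00 00 00 00 00 00.
K' ⊕ ipad = 33 36 36 36 36 36 36.
Inner input = 33 36 36 36 36 36 36 ∥ 4c 53 92.
Inner hash: even-index sum = 296 mod 256 = 40; odd-index sum = 384 mod 256 = 128 → 28 80.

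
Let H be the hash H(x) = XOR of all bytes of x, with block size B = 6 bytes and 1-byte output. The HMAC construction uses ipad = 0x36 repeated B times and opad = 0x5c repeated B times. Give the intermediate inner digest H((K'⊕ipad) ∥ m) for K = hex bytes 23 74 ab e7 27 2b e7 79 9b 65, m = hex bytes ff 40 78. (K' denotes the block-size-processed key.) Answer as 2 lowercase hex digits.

Key hex bytes 23 74 ab e7 27 2b e7 79 9b 65 is 10 bytes > B = 6, so hash it first: H(key) = 77, then zero-pad to 6 bytes: K' = 77 00 00 00 00 00.
K' ⊕ ipad = 41 36 36 36 36 36.
Inner input = 41 36 36 36 36 36 ∥ ff 40 78.
Inner hash: XOR 41⊕36⊕36⊕36⊕36⊕36⊕ff⊕40⊕78 = b0.

b0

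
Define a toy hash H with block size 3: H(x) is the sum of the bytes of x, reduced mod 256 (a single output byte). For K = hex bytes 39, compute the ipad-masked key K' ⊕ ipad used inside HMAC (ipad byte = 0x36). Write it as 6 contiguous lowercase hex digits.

Key hex bytes 39 is 1 byte ≤ B = 3; zero-pad to 3 bytes: K' = 39 00 00.
XOR each byte with 0x36: 39⊕36=0f, 00⊕36=36, 00⊕36=36.

0f3636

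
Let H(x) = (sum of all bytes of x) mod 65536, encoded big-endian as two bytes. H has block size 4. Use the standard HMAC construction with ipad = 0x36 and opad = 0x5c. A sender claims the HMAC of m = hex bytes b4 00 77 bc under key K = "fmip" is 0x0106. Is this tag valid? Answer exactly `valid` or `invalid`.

Key "fmip" = 66 6d 69 70 is exactly B = 4 bytes: K' = 66 6d 69 70.
K' ⊕ ipad = 50 5b 5f 46; K' ⊕ opad = 3a 31 35 2c.
Inner hash: sum = 80+91+95+70+180+0+119+188 = 823 → 03 37.
Outer hash (recomputed tag): sum = 58+49+53+44+3+55 = 262 → 01 06.
Recomputed tag = 0106; claimed = 0106 → match.

valid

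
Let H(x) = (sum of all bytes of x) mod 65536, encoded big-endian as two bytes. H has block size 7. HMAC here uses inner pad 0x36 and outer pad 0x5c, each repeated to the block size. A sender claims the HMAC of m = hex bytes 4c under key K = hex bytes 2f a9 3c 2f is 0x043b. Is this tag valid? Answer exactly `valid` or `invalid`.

invalid

Key hex bytes 2f a9 3c 2f is 4 bytes ≤ B = 7; zero-pad to 7 bytes: K' = 2f a9 3c 2f 00 00 00.
K' ⊕ ipad = 19 9f 0a 19 36 36 36; K' ⊕ opad = 73 f5 60 73 5c 5c 5c.
Inner hash: sum = 25+159+10+25+54+54+54+76 = 457 → 01 c9.
Outer hash (recomputed tag): sum = 115+245+96+115+92+92+92+1+201 = 1049 → 04 19.
Recomputed tag = 0419; claimed = 043b → mismatch.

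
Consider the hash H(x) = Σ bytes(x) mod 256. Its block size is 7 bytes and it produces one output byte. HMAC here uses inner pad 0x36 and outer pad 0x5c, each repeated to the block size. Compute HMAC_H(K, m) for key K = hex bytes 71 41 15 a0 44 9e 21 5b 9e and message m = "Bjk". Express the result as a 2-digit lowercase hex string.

17

Key hex bytes 71 41 15 a0 44 9e 21 5b 9e is 9 bytes > B = 7, so hash it first: H(key) = 63, then zero-pad to 7 bytes: K' = 63 00 00 00 00 00 00.
K' ⊕ ipad = 55 36 36 36 36 36 36.  K' ⊕ opad = 3f 5c 5c 5c 5c 5c 5c.
Inner input = (K'⊕ipad) ∥ m = 55 36 36 36 36 36 36 ∥ 42 6a 6b.
Inner hash: sum = 85+54+54+54+54+54+54+66+106+107 = 688; mod 256 = 176 → b0.
Outer input = (K'⊕opad) ∥ inner = 3f 5c 5c 5c 5c 5c 5c ∥ b0.
Outer hash (tag): sum = 63+92+92+92+92+92+92+176 = 791; mod 256 = 23 → 17.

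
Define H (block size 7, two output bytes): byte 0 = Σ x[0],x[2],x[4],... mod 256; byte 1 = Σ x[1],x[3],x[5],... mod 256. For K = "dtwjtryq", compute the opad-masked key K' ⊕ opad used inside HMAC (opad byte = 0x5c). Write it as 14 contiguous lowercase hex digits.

949d5c5c5c5c5c

Key "dtwjtryq" = 64 74 77 6a 74 72 79 71 is 8 bytes > B = 7, so hash it first: H(key) = c8 c1, then zero-pad to 7 bytes: K' = c8 c1 00 00 00 00 00.
XOR each byte with 0x5c: c8⊕5c=94, c1⊕5c=9d, 00⊕5c=5c, 00⊕5c=5c, 00⊕5c=5c, 00⊕5c=5c, 00⊕5c=5c.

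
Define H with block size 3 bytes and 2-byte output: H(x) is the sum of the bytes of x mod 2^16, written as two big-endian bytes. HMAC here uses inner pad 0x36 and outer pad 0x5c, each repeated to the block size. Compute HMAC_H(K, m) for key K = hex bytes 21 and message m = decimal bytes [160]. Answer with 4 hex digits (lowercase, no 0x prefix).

0159

Key hex bytes 21 is 1 byte ≤ B = 3; zero-pad to 3 bytes: K' = 21 00 00.
K' ⊕ ipad = 17 36 36.  K' ⊕ opad = 7d 5c 5c.
Inner input = (K'⊕ipad) ∥ m = 17 36 36 ∥ a0.
Inner hash: sum = 23+54+54+160 = 291 → 01 23.
Outer input = (K'⊕opad) ∥ inner = 7d 5c 5c ∥ 01 23.
Outer hash (tag): sum = 125+92+92+1+35 = 345 → 01 59.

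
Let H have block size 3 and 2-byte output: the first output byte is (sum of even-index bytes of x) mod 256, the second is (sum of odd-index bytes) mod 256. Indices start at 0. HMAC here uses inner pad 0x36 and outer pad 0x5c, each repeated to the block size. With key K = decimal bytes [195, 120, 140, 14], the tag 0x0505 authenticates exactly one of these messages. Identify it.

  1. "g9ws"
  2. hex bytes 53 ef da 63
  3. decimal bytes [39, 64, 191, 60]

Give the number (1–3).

3

Key decimal bytes [195, 120, 140, 14] = c3 78 8c 0e is 4 bytes > B = 3, so hash it first: H(key) = 4f 86, then zero-pad to 3 bytes: K' = 4f 86 00.
K' ⊕ ipad = 79 b0 36; K' ⊕ opad = 13 da 5c.
m1: inner = H(79 b0 36 67 39 77 73) = 5b 8e; tag = H(13 da 5c 5b 8e) = fd35
m2: inner = H(79 b0 36 53 ef da 63) = 01 dd; tag = H(13 da 5c 01 dd) = 4cdb
m3: inner = H(79 b0 36 27 40 bf 3c) = 2b 96; tag = H(13 da 5c 2b 96) = 0505 ← matches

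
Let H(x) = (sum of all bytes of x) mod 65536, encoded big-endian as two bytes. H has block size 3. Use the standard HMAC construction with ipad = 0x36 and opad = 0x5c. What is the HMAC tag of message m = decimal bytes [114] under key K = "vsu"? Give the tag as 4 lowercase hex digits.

Key "vsu" = 76 73 75 is exactly B = 3 bytes: K' = 76 73 75.
K' ⊕ ipad = 40 45 43.  K' ⊕ opad = 2a 2f 29.
Inner input = (K'⊕ipad) ∥ m = 40 45 43 ∥ 72.
Inner hash: sum = 64+69+67+114 = 314 → 01 3a.
Outer input = (K'⊕opad) ∥ inner = 2a 2f 29 ∥ 01 3a.
Outer hash (tag): sum = 42+47+41+1+58 = 189 → 00 bd.

00bd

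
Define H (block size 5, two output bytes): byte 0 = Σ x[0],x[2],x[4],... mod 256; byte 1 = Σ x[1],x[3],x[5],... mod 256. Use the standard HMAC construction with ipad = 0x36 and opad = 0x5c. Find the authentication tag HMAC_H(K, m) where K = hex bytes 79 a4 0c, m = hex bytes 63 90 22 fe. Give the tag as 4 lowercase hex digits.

1ea1

Key hex bytes 79 a4 0c is 3 bytes ≤ B = 5; zero-pad to 5 bytes: K' = 79 a4 0c 00 00.
K' ⊕ ipad = 4f 92 3a 36 36.  K' ⊕ opad = 25 f8 50 5c 5c.
Inner input = (K'⊕ipad) ∥ m = 4f 92 3a 36 36 ∥ 63 90 22 fe.
Inner hash: even-index sum = 589 mod 256 = 77; odd-index sum = 333 mod 256 = 77 → 4d 4d.
Outer input = (K'⊕opad) ∥ inner = 25 f8 50 5c 5c ∥ 4d 4d.
Outer hash (tag): even-index sum = 286 mod 256 = 30; odd-index sum = 417 mod 256 = 161 → 1e a1.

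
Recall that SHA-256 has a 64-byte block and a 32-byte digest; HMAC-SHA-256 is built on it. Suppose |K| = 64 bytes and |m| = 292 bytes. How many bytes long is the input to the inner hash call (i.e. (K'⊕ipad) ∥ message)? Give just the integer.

356

Key is 64 ≤ 64 bytes, zero-padded: |K'| = 64.
Inner input = (K'⊕ipad) ∥ m → 64 + 292 = 356 bytes.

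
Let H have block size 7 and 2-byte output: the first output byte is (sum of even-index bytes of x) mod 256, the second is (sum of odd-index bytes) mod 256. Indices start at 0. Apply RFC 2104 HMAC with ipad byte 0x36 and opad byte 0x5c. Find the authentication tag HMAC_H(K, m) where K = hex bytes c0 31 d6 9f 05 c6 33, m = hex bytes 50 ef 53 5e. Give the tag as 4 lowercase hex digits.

Key hex bytes c0 31 d6 9f 05 c6 33 is exactly B = 7 bytes: K' = c0 31 d6 9f 05 c6 33.
K' ⊕ ipad = f6 07 e0 a9 33 f0 05.  K' ⊕ opad = 9c 6d 8a c3 59 9a 6f.
Inner input = (K'⊕ipad) ∥ m = f6 07 e0 a9 33 f0 05 ∥ 50 ef 53 5e.
Inner hash: even-index sum = 859 mod 256 = 91; odd-index sum = 579 mod 256 = 67 → 5b 43.
Outer input = (K'⊕opad) ∥ inner = 9c 6d 8a c3 59 9a 6f ∥ 5b 43.
Outer hash (tag): even-index sum = 561 mod 256 = 49; odd-index sum = 549 mod 256 = 37 → 31 25.

3125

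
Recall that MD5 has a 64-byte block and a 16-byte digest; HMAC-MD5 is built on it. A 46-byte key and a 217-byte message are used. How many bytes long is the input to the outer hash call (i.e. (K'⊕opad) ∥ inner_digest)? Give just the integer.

Key is 46 ≤ 64 bytes, zero-padded: |K'| = 64.
Outer input = (K'⊕opad) ∥ H(inner) → 64 + 16 = 80 bytes.

80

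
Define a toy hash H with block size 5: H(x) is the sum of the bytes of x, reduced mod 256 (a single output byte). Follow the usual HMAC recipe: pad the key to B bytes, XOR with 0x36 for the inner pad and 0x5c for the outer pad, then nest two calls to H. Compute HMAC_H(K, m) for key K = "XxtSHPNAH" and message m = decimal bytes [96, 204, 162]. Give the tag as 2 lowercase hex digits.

Key "XxtSHPNAH" = 58 78 74 53 48 50 4e 41 48 is 9 bytes > B = 5, so hash it first: H(key) = 06, then zero-pad to 5 bytes: K' = 06 00 00 00 00.
K' ⊕ ipad = 30 36 36 36 36.  K' ⊕ opad = 5a 5c 5c 5c 5c.
Inner input = (K'⊕ipad) ∥ m = 30 36 36 36 36 ∥ 60 cc a2.
Inner hash: sum = 48+54+54+54+54+96+204+162 = 726; mod 256 = 214 → d6.
Outer input = (K'⊕opad) ∥ inner = 5a 5c 5c 5c 5c ∥ d6.
Outer hash (tag): sum = 90+92+92+92+92+214 = 672; mod 256 = 160 → a0.

a0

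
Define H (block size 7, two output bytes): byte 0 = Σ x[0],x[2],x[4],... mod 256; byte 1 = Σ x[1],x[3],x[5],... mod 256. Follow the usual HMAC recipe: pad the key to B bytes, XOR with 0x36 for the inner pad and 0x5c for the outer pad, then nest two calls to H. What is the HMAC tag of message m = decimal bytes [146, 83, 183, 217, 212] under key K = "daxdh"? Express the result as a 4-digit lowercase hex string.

e831

Key "daxdh" = 64 61 78 64 68 is 5 bytes ≤ B = 7; zero-pad to 7 bytes: K' = 64 61 78 64 68 00 00.
K' ⊕ ipad = 52 57 4e 52 5e 36 36.  K' ⊕ opad = 38 3d 24 38 34 5c 5c.
Inner input = (K'⊕ipad) ∥ m = 52 57 4e 52 5e 36 36 ∥ 92 53 b7 d9 d4.
Inner hash: even-index sum = 608 mod 256 = 96; odd-index sum = 764 mod 256 = 252 → 60 fc.
Outer input = (K'⊕opad) ∥ inner = 38 3d 24 38 34 5c 5c ∥ 60 fc.
Outer hash (tag): even-index sum = 488 mod 256 = 232; odd-index sum = 305 mod 256 = 49 → e8 31.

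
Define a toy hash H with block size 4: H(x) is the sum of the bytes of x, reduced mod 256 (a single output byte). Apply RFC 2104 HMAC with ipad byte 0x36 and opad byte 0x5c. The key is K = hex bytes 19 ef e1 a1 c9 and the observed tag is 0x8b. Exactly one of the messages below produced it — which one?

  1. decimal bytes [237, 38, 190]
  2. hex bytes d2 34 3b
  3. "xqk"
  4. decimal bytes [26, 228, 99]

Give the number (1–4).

4

Key hex bytes 19 ef e1 a1 c9 is 5 bytes > B = 4, so hash it first: H(key) = 53, then zero-pad to 4 bytes: K' = 53 00 00 00.
K' ⊕ ipad = 65 36 36 36; K' ⊕ opad = 0f 5c 5c 5c.
m1: inner = H(65 36 36 36 ed 26 be) = d8; tag = H(0f 5c 5c 5c d8) = fb
m2: inner = H(65 36 36 36 d2 34 3b) = 48; tag = H(0f 5c 5c 5c 48) = 6b
m3: inner = H(65 36 36 36 78 71 6b) = 5b; tag = H(0f 5c 5c 5c 5b) = 7e
m4: inner = H(65 36 36 36 1a e4 63) = 68; tag = H(0f 5c 5c 5c 68) = 8b ← matches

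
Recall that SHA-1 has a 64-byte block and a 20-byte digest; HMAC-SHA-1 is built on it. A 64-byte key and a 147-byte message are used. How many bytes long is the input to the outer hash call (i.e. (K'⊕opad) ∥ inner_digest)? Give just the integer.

Key is 64 ≤ 64 bytes, zero-padded: |K'| = 64.
Outer input = (K'⊕opad) ∥ H(inner) → 64 + 20 = 84 bytes.

84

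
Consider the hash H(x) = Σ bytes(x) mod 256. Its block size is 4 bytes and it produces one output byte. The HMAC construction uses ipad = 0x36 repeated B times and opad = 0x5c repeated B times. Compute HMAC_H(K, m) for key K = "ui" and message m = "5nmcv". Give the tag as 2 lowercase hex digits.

Key "ui" = 75 69 is 2 bytes ≤ B = 4; zero-pad to 4 bytes: K' = 75 69 00 00.
K' ⊕ ipad = 43 5f 36 36.  K' ⊕ opad = 29 35 5c 5c.
Inner input = (K'⊕ipad) ∥ m = 43 5f 36 36 ∥ 35 6e 6d 63 76.
Inner hash: sum = 67+95+54+54+53+110+109+99+118 = 759; mod 256 = 247 → f7.
Outer input = (K'⊕opad) ∥ inner = 29 35 5c 5c ∥ f7.
Outer hash (tag): sum = 41+53+92+92+247 = 525; mod 256 = 13 → 0d.

0d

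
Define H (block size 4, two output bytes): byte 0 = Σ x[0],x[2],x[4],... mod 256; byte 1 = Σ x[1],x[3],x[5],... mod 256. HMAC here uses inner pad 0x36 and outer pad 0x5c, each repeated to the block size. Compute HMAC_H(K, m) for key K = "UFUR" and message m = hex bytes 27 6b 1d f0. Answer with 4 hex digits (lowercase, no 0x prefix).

1c57

Key "UFUR" = 55 46 55 52 is exactly B = 4 bytes: K' = 55 46 55 52.
K' ⊕ ipad = 63 70 63 64.  K' ⊕ opad = 09 1a 09 0e.
Inner input = (K'⊕ipad) ∥ m = 63 70 63 64 ∥ 27 6b 1d f0.
Inner hash: even-index sum = 266 mod 256 = 10; odd-index sum = 559 mod 256 = 47 → 0a 2f.
Outer input = (K'⊕opad) ∥ inner = 09 1a 09 0e ∥ 0a 2f.
Outer hash (tag): even-index sum = 28 mod 256 = 28; odd-index sum = 87 mod 256 = 87 → 1c 57.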